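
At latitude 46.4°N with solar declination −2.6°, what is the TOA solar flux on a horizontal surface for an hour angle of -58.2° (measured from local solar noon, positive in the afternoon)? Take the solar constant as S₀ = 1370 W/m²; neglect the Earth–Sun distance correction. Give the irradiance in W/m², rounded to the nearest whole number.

cos θ_z = sin φ sin δ + cos φ cos δ cos H = (0.7242)(-0.0454) + (0.6896)(0.9990)(0.5270) = 0.3302.
Top-of-atmosphere irradiance = S₀ cos θ_z = 1370 × 0.3302 = 452.37 W/m².

452 W/m²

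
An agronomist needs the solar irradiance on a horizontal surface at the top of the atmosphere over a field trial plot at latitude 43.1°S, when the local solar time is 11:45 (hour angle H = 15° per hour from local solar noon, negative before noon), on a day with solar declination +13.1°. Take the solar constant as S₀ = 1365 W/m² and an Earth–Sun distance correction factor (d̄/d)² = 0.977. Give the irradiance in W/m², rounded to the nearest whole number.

Hour angle H = 15° × (11.75 − 12) = -3.75°.
With φ = -43.1°, δ = 13.1°, H = -3.75°: sin φ sin δ = -0.1549, cos φ cos δ cos H = 0.7096, so cos θ_z = 0.5547.
Top-of-atmosphere irradiance = S₀ (d̄/d)² cos θ_z = 1365 × 0.977 × 0.5547 = 739.75 W/m².

740 W/m²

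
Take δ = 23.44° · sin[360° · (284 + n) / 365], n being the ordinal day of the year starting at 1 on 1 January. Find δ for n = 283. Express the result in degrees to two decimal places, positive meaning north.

360 × (284 + 283) / 365 = 559.233°; sin(559.233°) = -0.3294.
δ = 23.44 × -0.3294 = -7.721° ≈ -7.72°.

-7.72°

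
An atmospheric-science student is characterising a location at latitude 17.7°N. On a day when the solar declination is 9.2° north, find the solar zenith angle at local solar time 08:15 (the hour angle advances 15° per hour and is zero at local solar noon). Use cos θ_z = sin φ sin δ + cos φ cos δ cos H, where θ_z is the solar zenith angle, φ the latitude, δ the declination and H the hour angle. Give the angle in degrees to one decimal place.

Hour angle H = 15° × (8.25 − 12) = -56.25°.
cos θ_z = sin(17.7°) sin(9.2°) + cos(17.7°) cos(9.2°) cos(-56.25°) = 0.0486 + 0.5225 = 0.5711.
θ_z = arccos(0.5711) = 55.17°.

55.2°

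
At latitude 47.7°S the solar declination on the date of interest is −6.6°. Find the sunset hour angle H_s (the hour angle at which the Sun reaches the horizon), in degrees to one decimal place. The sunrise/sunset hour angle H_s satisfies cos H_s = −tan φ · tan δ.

The sunset hour angle satisfies cos H_s = −tan φ tan δ = -0.1272, giving H_s = 97.31°.

97.3°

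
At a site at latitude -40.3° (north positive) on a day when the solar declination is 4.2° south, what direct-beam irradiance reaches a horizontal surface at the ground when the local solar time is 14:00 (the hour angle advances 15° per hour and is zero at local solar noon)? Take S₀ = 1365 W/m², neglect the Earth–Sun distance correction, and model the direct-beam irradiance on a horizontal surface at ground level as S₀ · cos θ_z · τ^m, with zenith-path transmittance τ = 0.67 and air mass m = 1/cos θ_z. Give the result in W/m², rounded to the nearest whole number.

547 W/m²

Hour angle H = 15° × (14 − 12) = 30.00°.
cos θ_z = sin(-40.3°) sin(-4.2°) + cos(-40.3°) cos(-4.2°) cos(30.00°) = 0.0474 + 0.6587 = 0.7061.
Air mass m = 1/cos θ_z = 1/0.7061 = 1.416; τ^m = 0.67^1.416 = 0.5672.
Surface direct beam = 1365 × 0.7061 × 0.5672 = 546.68 W/m².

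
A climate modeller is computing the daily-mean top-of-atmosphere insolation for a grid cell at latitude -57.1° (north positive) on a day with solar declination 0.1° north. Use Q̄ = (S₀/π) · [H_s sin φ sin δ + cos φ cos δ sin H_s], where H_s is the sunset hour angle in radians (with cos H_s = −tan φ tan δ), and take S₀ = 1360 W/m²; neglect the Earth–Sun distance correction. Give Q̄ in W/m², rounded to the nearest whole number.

234 W/m²

cos H_s = −tan(-57.1°) · tan(0.1°) = 0.0027, so H_s = arccos(0.0027) = 89.85°. In radians, H_s = 1.5682.
H_s sin φ sin δ = 1.5682 × -0.8396 × 0.0017 = -0.0022.
cos φ cos δ sin H_s = 0.5432 × 1.0000 × 1.0000 = 0.5432.
Q̄ = (1360/π) × (-0.0022 + 0.5432) = 432.90 × 0.5410 = 234.20 W/m².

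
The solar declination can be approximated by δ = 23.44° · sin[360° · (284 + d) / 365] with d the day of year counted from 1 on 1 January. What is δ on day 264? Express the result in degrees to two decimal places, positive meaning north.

-0.20°

360 × (284 + 264) / 365 = 540.493°; sin(540.493°) = -0.0086.
δ = 23.44 × -0.0086 = -0.202° ≈ -0.20°.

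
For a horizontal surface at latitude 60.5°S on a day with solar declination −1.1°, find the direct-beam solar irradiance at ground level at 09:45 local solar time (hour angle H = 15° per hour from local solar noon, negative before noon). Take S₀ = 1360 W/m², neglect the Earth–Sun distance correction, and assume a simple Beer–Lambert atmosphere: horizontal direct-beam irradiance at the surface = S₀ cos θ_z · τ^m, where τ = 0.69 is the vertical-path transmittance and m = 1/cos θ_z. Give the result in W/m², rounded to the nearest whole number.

Hour angle H = 15° × (9.75 − 12) = -33.75°.
With φ = -60.5°, δ = -1.1°, H = -33.75°: sin φ sin δ = 0.0167, cos φ cos δ cos H = 0.4094, so cos θ_z = 0.4261.
Air mass m = 1/cos θ_z = 1/0.4261 = 2.347; τ^m = 0.69^2.347 = 0.4186.
Surface direct beam = 1360 × 0.4261 × 0.4186 = 242.58 W/m².

243 W/m²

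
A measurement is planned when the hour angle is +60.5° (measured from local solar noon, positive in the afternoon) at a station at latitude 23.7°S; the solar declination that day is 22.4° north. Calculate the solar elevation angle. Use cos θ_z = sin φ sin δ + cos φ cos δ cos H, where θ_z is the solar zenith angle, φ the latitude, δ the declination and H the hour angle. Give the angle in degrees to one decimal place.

cos θ_z = sin(-23.7°) sin(22.4°) + cos(-23.7°) cos(22.4°) cos(60.50°) = -0.1532 + 0.4169 = 0.2637.
θ_z = arccos(0.2637) = 74.71°, so the elevation is 90° − 74.71° = 15.29°.

15.3°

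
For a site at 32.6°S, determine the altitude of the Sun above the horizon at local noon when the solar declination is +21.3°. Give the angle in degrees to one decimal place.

36.1°

At local solar noon the hour angle is zero, so the elevation is 90° − |φ − δ| = 90° − |-32.6° − (21.3°)| = 90° − 53.9° = 36.1°.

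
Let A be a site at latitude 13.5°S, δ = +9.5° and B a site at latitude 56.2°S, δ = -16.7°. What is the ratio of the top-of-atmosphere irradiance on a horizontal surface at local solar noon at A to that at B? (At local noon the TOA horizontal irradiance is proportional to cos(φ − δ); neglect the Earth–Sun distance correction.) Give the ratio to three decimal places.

A: cos θ_z = cos(-13.5° − (9.5°)) = 0.9205.
B: cos θ_z = cos(-56.2° − (-16.7°)) = 0.7716.
Ratio A/B = 0.9205 / 0.7716 = 1.1930.

1.193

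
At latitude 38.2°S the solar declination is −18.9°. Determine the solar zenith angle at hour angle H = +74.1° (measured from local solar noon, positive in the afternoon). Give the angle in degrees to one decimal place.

66.2°

With φ = -38.2°, δ = -18.9°, H = 74.10°: sin φ sin δ = 0.2003, cos φ cos δ cos H = 0.2037, so cos θ_z = 0.4040.
θ_z = arccos(0.4040) = 66.17°.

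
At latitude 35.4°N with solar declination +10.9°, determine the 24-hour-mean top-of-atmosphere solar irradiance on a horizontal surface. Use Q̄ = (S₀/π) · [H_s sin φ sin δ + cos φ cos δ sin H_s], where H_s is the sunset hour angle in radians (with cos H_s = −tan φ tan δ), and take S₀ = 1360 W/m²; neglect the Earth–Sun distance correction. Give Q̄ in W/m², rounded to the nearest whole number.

The sunset hour angle satisfies cos H_s = −tan φ tan δ = -0.1369, giving H_s = 97.87°. In radians, H_s = 1.7082.
H_s sin φ sin δ = 1.7082 × 0.5793 × 0.1891 = 0.1871.
cos φ cos δ sin H_s = 0.8151 × 0.9820 × 0.9906 = 0.7929.
Q̄ = (1360/π) × (0.1871 + 0.7929) = 432.90 × 0.9800 = 424.24 W/m².

424 W/m²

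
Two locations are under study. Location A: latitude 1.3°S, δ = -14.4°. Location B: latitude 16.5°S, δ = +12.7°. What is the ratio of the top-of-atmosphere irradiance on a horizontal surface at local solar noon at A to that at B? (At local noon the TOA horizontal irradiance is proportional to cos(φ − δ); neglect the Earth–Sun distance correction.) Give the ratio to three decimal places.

1.116

A: cos θ_z = cos(-1.3° − (-14.4°)) = 0.9740.
B: cos θ_z = cos(-16.5° − (12.7°)) = 0.8729.
Ratio A/B = 0.9740 / 0.8729 = 1.1158.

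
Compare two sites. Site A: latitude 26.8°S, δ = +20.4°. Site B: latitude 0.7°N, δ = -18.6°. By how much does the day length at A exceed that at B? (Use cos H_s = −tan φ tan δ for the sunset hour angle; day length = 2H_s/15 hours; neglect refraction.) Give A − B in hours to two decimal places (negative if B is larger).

A: H_s = arccos(−tan -26.8° · tan 20.4°) = 79.17°, so 2H_s/15 = 10.5560 h.
B: H_s = arccos(−tan 0.7° · tan -18.6°) = 89.76°, so 2H_s/15 = 11.9680 h.
A − B = 10.5560 − 11.9680 = -1.4120 h.

-1.41 h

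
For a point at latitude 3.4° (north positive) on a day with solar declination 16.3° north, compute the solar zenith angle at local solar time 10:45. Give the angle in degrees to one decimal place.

22.5°

Hour angle H = 15° × (10.75 − 12) = -18.75°.
cos θ_z = sin(3.4°) sin(16.3°) + cos(3.4°) cos(16.3°) cos(-18.75°) = 0.0166 + 0.9073 = 0.9239.
θ_z = arccos(0.9239) = 22.50°.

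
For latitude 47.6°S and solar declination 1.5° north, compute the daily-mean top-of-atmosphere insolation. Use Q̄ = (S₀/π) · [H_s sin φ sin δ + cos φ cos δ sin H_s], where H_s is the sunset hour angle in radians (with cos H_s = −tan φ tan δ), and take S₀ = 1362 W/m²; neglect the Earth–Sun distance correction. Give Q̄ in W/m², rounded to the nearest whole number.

279 W/m²

cos H_s = −tan(-47.6°) · tan(1.5°) = 0.0287, so H_s = arccos(0.0287) = 88.36°. In radians, H_s = 1.5422.
H_s sin φ sin δ = 1.5422 × -0.7385 × 0.0262 = -0.0298.
cos φ cos δ sin H_s = 0.6743 × 0.9997 × 0.9996 = 0.6738.
Q̄ = (1362/π) × (-0.0298 + 0.6738) = 433.54 × 0.6440 = 279.20 W/m².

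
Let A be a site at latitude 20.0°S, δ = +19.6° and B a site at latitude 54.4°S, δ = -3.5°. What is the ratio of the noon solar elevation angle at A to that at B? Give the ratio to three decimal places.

A: 90° − |-20.0 − (19.6)| = 50.40°.
B: 90° − |-54.4 − (-3.5)| = 39.10°.
Ratio A/B = 50.4000 / 39.1000 = 1.2890.

1.289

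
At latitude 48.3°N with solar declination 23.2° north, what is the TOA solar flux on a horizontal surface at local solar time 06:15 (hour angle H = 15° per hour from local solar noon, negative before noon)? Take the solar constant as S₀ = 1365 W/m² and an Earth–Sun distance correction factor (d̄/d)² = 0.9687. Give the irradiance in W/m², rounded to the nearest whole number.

442 W/m²

Hour angle H = 15° × (6.25 − 12) = -86.25°.
cos θ_z = sin φ sin δ + cos φ cos δ cos H = (0.7466)(0.3939) + (0.6652)(0.9191)(0.0654) = 0.3341.
Top-of-atmosphere irradiance = S₀ (d̄/d)² cos θ_z = 1365 × 0.9687 × 0.3341 = 441.77 W/m².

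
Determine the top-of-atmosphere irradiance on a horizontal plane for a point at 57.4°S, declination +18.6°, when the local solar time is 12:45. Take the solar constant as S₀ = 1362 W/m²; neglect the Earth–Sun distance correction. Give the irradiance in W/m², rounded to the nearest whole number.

Hour angle H = 15° × (12.75 − 12) = 11.25°.
cos θ_z = sin(-57.4°) sin(18.6°) + cos(-57.4°) cos(18.6°) cos(11.25°) = -0.2687 + 0.5008 = 0.2321.
Top-of-atmosphere irradiance = S₀ cos θ_z = 1362 × 0.2321 = 316.12 W/m².

316 W/m²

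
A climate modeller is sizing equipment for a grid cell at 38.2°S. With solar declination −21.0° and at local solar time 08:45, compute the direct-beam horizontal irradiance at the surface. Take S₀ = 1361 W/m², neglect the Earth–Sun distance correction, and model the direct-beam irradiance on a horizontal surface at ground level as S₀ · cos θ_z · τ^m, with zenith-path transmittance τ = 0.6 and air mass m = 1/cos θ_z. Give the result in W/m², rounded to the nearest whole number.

465 W/m²

Hour angle H = 15° × (8.75 − 12) = -48.75°.
cos θ_z = sin φ sin δ + cos φ cos δ cos H = (-0.6184)(-0.3584) + (0.7859)(0.9336)(0.6593) = 0.7054.
Air mass m = 1/cos θ_z = 1/0.7054 = 1.418; τ^m = 0.6^1.418 = 0.4846.
Surface direct beam = 1361 × 0.7054 × 0.4846 = 465.24 W/m².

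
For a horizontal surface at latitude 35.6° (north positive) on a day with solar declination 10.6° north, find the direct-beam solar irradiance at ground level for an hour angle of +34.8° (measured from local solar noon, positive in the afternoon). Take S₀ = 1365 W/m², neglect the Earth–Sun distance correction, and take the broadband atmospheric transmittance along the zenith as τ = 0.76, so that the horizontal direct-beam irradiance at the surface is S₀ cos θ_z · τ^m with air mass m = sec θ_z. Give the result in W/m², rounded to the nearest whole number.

727 W/m²

cos θ_z = sin φ sin δ + cos φ cos δ cos H = (0.5821)(0.1840) + (0.8131)(0.9829)(0.8211) = 0.7633.
Air mass m = 1/cos θ_z = 1/0.7633 = 1.310; τ^m = 0.76^1.310 = 0.6980.
Surface direct beam = 1365 × 0.7633 × 0.6980 = 727.25 W/m².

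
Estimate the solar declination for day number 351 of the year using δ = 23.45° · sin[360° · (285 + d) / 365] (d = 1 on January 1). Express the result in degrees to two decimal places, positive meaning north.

360 × (285 + 351) / 365 = 627.288°; sin(627.288°) = -0.9989.
δ = 23.45 × -0.9989 = -23.424° ≈ -23.42°.

-23.42°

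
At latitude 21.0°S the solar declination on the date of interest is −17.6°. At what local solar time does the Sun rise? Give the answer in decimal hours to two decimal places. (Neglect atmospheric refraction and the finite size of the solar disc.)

5.53 h

−tan φ tan δ = −(-0.3839)(-0.3172) = -0.1218; H_s = arccos(-0.1218) = 97.00°.
Sunrise is at 12 − H_s/15 = 12 − 6.467 = 5.533 h local solar time.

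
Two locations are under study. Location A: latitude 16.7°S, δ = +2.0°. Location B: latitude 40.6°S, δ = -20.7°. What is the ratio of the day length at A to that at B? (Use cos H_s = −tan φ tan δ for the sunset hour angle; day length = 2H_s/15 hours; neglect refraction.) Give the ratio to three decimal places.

0.821

A: H_s = arccos(−tan -16.7° · tan 2.0°) = 89.40°, so 2H_s/15 = 11.9200 h.
B: H_s = arccos(−tan -40.6° · tan -20.7°) = 108.90°, so 2H_s/15 = 14.5200 h.
Ratio A/B = 11.9200 / 14.5200 = 0.8209.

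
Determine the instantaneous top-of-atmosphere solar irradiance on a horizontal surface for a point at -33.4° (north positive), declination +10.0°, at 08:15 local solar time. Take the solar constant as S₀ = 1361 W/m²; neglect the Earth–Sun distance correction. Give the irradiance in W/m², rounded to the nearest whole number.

Hour angle H = 15° × (8.25 − 12) = -56.25°.
With φ = -33.4°, δ = 10.0°, H = -56.25°: sin φ sin δ = -0.0956, cos φ cos δ cos H = 0.4568, so cos θ_z = 0.3612.
Top-of-atmosphere irradiance = S₀ cos θ_z = 1361 × 0.3612 = 491.59 W/m².

492 W/m²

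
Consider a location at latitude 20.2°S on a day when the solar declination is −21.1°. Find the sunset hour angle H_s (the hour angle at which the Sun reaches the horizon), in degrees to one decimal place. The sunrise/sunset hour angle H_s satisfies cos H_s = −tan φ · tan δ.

The sunset hour angle satisfies cos H_s = −tan φ tan δ = -0.1420, giving H_s = 98.16°.

98.2°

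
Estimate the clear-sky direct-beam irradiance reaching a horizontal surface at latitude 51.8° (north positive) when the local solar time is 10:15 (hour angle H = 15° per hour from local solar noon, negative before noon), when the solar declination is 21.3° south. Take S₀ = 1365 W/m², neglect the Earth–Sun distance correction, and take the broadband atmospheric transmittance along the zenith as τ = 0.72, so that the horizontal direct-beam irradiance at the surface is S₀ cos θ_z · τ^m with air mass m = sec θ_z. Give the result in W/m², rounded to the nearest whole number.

76 W/m²

Hour angle H = 15° × (10.25 − 12) = -26.25°.
With φ = 51.8°, δ = -21.3°, H = -26.25°: sin φ sin δ = -0.2855, cos φ cos δ cos H = 0.5167, so cos θ_z = 0.2312.
Air mass m = 1/cos θ_z = 1/0.2312 = 4.325; τ^m = 0.72^4.325 = 0.2415.
Surface direct beam = 1365 × 0.2312 × 0.2415 = 76.21 W/m².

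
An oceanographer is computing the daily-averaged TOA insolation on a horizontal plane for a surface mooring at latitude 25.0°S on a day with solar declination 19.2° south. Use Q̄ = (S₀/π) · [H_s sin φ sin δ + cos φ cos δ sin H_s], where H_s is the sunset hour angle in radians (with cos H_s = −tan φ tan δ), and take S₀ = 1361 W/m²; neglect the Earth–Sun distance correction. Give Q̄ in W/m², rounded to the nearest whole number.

470 W/m²

−tan φ tan δ = −(-0.4663)(-0.3482) = -0.1624; H_s = arccos(-0.1624) = 99.35°. In radians, H_s = 1.7340.
H_s sin φ sin δ = 1.7340 × -0.4226 × -0.3289 = 0.2410.
cos φ cos δ sin H_s = 0.9063 × 0.9444 × 0.9867 = 0.8445.
Q̄ = (1361/π) × (0.2410 + 0.8445) = 433.22 × 1.0855 = 470.26 W/m².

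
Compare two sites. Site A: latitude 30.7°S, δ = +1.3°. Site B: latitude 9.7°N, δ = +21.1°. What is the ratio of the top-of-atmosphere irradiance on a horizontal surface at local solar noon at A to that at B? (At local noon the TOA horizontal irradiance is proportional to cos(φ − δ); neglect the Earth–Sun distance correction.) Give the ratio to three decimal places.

0.865

A: cos θ_z = cos(-30.7° − (1.3°)) = 0.8480.
B: cos θ_z = cos(9.7° − (21.1°)) = 0.9803.
Ratio A/B = 0.8480 / 0.9803 = 0.8650.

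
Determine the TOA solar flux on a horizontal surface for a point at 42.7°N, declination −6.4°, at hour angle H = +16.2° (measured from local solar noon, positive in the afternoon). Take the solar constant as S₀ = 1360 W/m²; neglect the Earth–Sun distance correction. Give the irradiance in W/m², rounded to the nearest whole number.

cos θ_z = sin(42.7°) sin(-6.4°) + cos(42.7°) cos(-6.4°) cos(16.20°) = -0.0756 + 0.7013 = 0.6257.
Top-of-atmosphere irradiance = S₀ cos θ_z = 1360 × 0.6257 = 850.95 W/m².

851 W/m²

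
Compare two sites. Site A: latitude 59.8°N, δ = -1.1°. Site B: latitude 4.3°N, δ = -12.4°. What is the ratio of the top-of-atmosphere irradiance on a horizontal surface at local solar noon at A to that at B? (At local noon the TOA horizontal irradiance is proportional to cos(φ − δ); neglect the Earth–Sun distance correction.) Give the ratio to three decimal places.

A: cos θ_z = cos(59.8° − (-1.1°)) = 0.4863.
B: cos θ_z = cos(4.3° − (-12.4°)) = 0.9578.
Ratio A/B = 0.4863 / 0.9578 = 0.5077.

0.508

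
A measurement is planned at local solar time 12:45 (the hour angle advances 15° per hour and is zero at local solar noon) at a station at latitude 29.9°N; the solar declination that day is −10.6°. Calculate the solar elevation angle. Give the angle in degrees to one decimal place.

Hour angle H = 15° × (12.75 − 12) = 11.25°.
cos θ_z = sin φ sin δ + cos φ cos δ cos H = (0.4985)(-0.1840) + (0.8669)(0.9829)(0.9808) = 0.7440.
θ_z = arccos(0.7440) = 41.93°, so the elevation is 90° − 41.93° = 48.07°.

48.1°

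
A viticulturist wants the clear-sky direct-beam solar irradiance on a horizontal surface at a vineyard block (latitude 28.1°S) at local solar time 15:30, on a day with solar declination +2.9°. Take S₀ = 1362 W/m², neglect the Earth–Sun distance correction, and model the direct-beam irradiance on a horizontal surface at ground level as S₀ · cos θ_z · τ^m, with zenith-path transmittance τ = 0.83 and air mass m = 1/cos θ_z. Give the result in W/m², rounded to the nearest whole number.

Hour angle H = 15° × (15.5 − 12) = 52.50°.
cos θ_z = sin φ sin δ + cos φ cos δ cos H = (-0.4710)(0.0506) + (0.8821)(0.9987)(0.6088) = 0.5125.
Air mass m = 1/cos θ_z = 1/0.5125 = 1.951; τ^m = 0.83^1.951 = 0.6952.
Surface direct beam = 1362 × 0.5125 × 0.6952 = 485.27 W/m².

485 W/m²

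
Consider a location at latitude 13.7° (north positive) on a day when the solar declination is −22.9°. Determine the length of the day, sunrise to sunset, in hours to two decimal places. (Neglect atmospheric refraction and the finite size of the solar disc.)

11.21 hours

−tan φ tan δ = −(0.2438)(-0.4224) = 0.1030; H_s = arccos(0.1030) = 84.09°.
Day length = 2 H_s / 15° h⁻¹ = 168.18° / 15 = 11.212 h.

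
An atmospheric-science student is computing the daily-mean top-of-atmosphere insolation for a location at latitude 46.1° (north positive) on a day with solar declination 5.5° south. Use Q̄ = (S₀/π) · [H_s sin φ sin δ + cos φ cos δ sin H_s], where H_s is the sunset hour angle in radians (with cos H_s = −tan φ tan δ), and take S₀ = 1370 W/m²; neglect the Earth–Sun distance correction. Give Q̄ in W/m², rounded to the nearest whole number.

cos H_s = −tan(46.1°) · tan(-5.5°) = 0.1001, so H_s = arccos(0.1001) = 84.26°. In radians, H_s = 1.4706.
H_s sin φ sin δ = 1.4706 × 0.7206 × -0.0958 = -0.1015.
cos φ cos δ sin H_s = 0.6934 × 0.9954 × 0.9950 = 0.6868.
Q̄ = (1370/π) × (-0.1015 + 0.6868) = 436.08 × 0.5853 = 255.24 W/m².

255 W/m²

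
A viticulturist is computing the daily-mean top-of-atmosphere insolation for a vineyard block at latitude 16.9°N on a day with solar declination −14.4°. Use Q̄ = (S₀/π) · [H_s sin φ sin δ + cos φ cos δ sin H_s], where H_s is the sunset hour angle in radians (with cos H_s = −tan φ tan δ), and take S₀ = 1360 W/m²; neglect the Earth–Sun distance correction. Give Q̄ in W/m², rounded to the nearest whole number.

353 W/m²

cos H_s = −tan(16.9°) · tan(-14.4°) = 0.0780, so H_s = arccos(0.0780) = 85.53°. In radians, H_s = 1.4928.
H_s sin φ sin δ = 1.4928 × 0.2907 × -0.2487 = -0.1079.
cos φ cos δ sin H_s = 0.9568 × 0.9686 × 0.9970 = 0.9240.
Q̄ = (1360/π) × (-0.1079 + 0.9240) = 432.90 × 0.8161 = 353.29 W/m².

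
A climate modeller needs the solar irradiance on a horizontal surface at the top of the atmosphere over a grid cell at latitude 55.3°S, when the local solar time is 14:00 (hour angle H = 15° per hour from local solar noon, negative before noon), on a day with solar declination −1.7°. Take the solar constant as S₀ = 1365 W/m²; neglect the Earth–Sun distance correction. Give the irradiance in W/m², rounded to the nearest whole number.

706 W/m²

Hour angle H = 15° × (14 − 12) = 30.00°.
cos θ_z = sin φ sin δ + cos φ cos δ cos H = (-0.8221)(-0.0297) + (0.5693)(0.9996)(0.8660) = 0.5172.
Top-of-atmosphere irradiance = S₀ cos θ_z = 1365 × 0.5172 = 705.98 W/m².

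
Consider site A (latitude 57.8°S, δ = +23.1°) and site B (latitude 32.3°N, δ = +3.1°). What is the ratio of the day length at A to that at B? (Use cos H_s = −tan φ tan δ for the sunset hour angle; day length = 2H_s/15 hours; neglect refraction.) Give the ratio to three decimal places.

A: H_s = arccos(−tan -57.8° · tan 23.1°) = 47.36°, so 2H_s/15 = 6.3147 h.
B: H_s = arccos(−tan 32.3° · tan 3.1°) = 91.96°, so 2H_s/15 = 12.2613 h.
Ratio A/B = 6.3147 / 12.2613 = 0.5150.

0.515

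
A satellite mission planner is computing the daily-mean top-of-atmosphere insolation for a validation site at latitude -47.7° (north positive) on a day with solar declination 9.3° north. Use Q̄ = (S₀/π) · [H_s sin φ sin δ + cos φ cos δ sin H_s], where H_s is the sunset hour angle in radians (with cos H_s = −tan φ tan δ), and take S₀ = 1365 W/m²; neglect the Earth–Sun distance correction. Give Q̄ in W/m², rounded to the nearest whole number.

The sunset hour angle satisfies cos H_s = −tan φ tan δ = 0.1800, giving H_s = 79.63°. In radians, H_s = 1.3898.
H_s sin φ sin δ = 1.3898 × -0.7396 × 0.1616 = -0.1661.
cos φ cos δ sin H_s = 0.6730 × 0.9869 × 0.9837 = 0.6534.
Q̄ = (1365/π) × (-0.1661 + 0.6534) = 434.49 × 0.4873 = 211.73 W/m².

212 W/m²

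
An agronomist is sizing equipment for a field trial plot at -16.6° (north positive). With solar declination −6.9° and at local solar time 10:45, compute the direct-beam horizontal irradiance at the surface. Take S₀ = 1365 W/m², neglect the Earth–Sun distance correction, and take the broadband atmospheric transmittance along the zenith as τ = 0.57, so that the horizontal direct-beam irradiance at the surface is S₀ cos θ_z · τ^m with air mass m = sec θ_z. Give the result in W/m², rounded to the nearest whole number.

Hour angle H = 15° × (10.75 − 12) = -18.75°.
cos θ_z = sin(-16.6°) sin(-6.9°) + cos(-16.6°) cos(-6.9°) cos(-18.75°) = 0.0343 + 0.9009 = 0.9352.
Air mass m = 1/cos θ_z = 1/0.9352 = 1.069; τ^m = 0.57^1.069 = 0.5483.
Surface direct beam = 1365 × 0.9352 × 0.5483 = 699.93 W/m².

700 W/m²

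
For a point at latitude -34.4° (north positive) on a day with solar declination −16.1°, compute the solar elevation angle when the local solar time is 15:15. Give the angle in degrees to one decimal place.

42.8°

Hour angle H = 15° × (15.25 − 12) = 48.75°.
With φ = -34.4°, δ = -16.1°, H = 48.75°: sin φ sin δ = 0.1567, cos φ cos δ cos H = 0.5227, so cos θ_z = 0.6794.
θ_z = arccos(0.6794) = 47.20°, so the elevation is 90° − 47.20° = 42.80°.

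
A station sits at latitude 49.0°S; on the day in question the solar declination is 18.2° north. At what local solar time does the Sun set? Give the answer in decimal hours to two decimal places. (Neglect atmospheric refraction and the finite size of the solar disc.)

−tan φ tan δ = −(-1.1504)(0.3288) = 0.3783; H_s = arccos(0.3783) = 67.77°.
Sunset is at 12 + H_s/15 = 12 + 4.518 = 16.518 h local solar time.

16.52 h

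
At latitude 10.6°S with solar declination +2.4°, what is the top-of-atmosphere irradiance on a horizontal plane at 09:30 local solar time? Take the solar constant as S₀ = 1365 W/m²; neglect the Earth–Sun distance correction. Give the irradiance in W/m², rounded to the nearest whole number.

Hour angle H = 15° × (9.5 − 12) = -37.50°.
With φ = -10.6°, δ = 2.4°, H = -37.50°: sin φ sin δ = -0.0077, cos φ cos δ cos H = 0.7791, so cos θ_z = 0.7714.
Top-of-atmosphere irradiance = S₀ cos θ_z = 1365 × 0.7714 = 1052.96 W/m².

1053 W/m²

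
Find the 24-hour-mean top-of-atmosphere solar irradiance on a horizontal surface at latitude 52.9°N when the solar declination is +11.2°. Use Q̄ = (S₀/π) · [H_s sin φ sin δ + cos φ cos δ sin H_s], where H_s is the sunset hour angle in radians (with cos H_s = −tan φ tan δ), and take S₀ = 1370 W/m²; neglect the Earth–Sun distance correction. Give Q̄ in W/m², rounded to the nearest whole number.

373 W/m²

The sunset hour angle satisfies cos H_s = −tan φ tan δ = -0.2618, giving H_s = 105.18°. In radians, H_s = 1.8357.
H_s sin φ sin δ = 1.8357 × 0.7976 × 0.1942 = 0.2843.
cos φ cos δ sin H_s = 0.6032 × 0.9810 × 0.9651 = 0.5711.
Q̄ = (1370/π) × (0.2843 + 0.5711) = 436.08 × 0.8554 = 373.02 W/m².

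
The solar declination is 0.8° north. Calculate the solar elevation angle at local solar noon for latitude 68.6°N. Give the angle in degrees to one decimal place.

22.2°

At local solar noon the hour angle is zero, so the elevation is 90° − |φ − δ| = 90° − |68.6° − (0.8°)| = 90° − 67.8° = 22.2°.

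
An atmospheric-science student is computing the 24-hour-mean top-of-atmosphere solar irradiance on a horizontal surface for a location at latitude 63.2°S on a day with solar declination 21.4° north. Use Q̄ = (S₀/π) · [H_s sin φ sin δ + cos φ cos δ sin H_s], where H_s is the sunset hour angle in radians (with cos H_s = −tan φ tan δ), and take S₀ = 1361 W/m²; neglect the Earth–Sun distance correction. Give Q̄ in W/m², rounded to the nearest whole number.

18 W/m²

The sunset hour angle satisfies cos H_s = −tan φ tan δ = 0.7758, giving H_s = 39.12°. In radians, H_s = 0.6828.
H_s sin φ sin δ = 0.6828 × -0.8926 × 0.3649 = -0.2224.
cos φ cos δ sin H_s = 0.4509 × 0.9311 × 0.6310 = 0.2649.
Q̄ = (1361/π) × (-0.2224 + 0.2649) = 433.22 × 0.0425 = 18.41 W/m².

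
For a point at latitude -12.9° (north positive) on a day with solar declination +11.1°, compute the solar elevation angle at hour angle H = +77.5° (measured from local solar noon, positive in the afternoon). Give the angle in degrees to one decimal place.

9.4°

cos θ_z = sin(-12.9°) sin(11.1°) + cos(-12.9°) cos(11.1°) cos(77.50°) = -0.0430 + 0.2070 = 0.1640.
θ_z = arccos(0.1640) = 80.56°, so the elevation is 90° − 80.56° = 9.44°.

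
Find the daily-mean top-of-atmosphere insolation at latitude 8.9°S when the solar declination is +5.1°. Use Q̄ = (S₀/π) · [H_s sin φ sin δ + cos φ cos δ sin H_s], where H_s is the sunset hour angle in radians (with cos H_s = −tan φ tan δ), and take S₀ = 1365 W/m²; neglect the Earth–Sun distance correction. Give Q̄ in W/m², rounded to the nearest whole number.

418 W/m²

cos H_s = −tan(-8.9°) · tan(5.1°) = 0.0140, so H_s = arccos(0.0140) = 89.20°. In radians, H_s = 1.5568.
H_s sin φ sin δ = 1.5568 × -0.1547 × 0.0889 = -0.0214.
cos φ cos δ sin H_s = 0.9880 × 0.9960 × 0.9999 = 0.9839.
Q̄ = (1365/π) × (-0.0214 + 0.9839) = 434.49 × 0.9625 = 418.20 W/m².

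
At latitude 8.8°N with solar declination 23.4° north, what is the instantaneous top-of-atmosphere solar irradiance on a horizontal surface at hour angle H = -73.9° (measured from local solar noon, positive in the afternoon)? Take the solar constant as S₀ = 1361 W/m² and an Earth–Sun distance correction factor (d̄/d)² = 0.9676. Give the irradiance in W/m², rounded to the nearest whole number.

411 W/m²

cos θ_z = sin(8.8°) sin(23.4°) + cos(8.8°) cos(23.4°) cos(-73.90°) = 0.0608 + 0.2515 = 0.3123.
Top-of-atmosphere irradiance = S₀ (d̄/d)² cos θ_z = 1361 × 0.9676 × 0.3123 = 411.27 W/m².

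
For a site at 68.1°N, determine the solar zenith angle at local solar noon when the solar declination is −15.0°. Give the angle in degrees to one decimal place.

At local solar noon the hour angle is zero, so the zenith angle is |φ − δ| = |68.1° − (-15.0°)| = 83.1°.

83.1°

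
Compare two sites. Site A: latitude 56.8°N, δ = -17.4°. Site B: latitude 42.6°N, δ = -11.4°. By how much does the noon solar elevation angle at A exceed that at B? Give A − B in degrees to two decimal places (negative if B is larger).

-20.20°

A: 90° − |56.8 − (-17.4)| = 15.80°.
B: 90° − |42.6 − (-11.4)| = 36.00°.
A − B = 15.80 − 36.00 = -20.20°.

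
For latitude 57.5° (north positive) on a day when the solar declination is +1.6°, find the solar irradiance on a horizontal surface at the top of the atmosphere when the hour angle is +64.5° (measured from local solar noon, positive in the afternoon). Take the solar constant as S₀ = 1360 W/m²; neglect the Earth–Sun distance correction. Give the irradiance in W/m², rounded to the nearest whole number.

346 W/m²

cos θ_z = sin φ sin δ + cos φ cos δ cos H = (0.8434)(0.0279) + (0.5373)(0.9996)(0.4305) = 0.2547.
Top-of-atmosphere irradiance = S₀ cos θ_z = 1360 × 0.2547 = 346.39 W/m².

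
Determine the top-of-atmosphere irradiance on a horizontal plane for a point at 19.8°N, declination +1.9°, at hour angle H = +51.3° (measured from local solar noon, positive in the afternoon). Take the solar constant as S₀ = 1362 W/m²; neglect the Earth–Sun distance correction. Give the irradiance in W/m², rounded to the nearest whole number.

cos θ_z = sin(19.8°) sin(1.9°) + cos(19.8°) cos(1.9°) cos(51.30°) = 0.0112 + 0.5880 = 0.5992.
Top-of-atmosphere irradiance = S₀ cos θ_z = 1362 × 0.5992 = 816.11 W/m².

816 W/m²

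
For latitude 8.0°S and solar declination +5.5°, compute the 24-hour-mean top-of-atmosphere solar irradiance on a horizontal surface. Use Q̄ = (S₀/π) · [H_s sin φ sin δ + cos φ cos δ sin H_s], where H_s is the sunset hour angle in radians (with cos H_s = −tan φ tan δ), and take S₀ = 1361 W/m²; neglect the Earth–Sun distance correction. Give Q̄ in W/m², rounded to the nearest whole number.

−tan φ tan δ = −(-0.1405)(0.0963) = 0.0135; H_s = arccos(0.0135) = 89.23°. In radians, H_s = 1.5574.
H_s sin φ sin δ = 1.5574 × -0.1392 × 0.0958 = -0.0208.
cos φ cos δ sin H_s = 0.9903 × 0.9954 × 0.9999 = 0.9856.
Q̄ = (1361/π) × (-0.0208 + 0.9856) = 433.22 × 0.9648 = 417.97 W/m².

418 W/m²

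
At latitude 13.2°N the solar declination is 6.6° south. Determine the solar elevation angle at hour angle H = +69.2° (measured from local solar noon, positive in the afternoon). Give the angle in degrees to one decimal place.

18.5°

With φ = 13.2°, δ = -6.6°, H = 69.20°: sin φ sin δ = -0.0262, cos φ cos δ cos H = 0.3434, so cos θ_z = 0.3172.
θ_z = arccos(0.3172) = 71.51°, so the elevation is 90° − 71.51° = 18.49°.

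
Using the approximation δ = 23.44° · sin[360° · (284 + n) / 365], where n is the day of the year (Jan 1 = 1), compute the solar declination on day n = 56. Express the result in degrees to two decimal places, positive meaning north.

360 × (284 + 56) / 365 = 335.342°; sin(335.342°) = -0.4172.
δ = 23.44 × -0.4172 = -9.779° ≈ -9.78°.

-9.78°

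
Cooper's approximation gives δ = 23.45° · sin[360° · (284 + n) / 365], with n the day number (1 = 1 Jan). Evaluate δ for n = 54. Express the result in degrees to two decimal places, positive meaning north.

360 × (284 + 54) / 365 = 333.370°; sin(333.370°) = -0.4482.
δ = 23.45 × -0.4482 = -10.510° ≈ -10.51°.

-10.51°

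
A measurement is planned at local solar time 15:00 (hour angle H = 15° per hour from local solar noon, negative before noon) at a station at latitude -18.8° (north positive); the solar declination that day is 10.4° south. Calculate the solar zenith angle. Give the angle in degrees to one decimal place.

Hour angle H = 15° × (15 − 12) = 45.00°.
cos θ_z = sin φ sin δ + cos φ cos δ cos H = (-0.3223)(-0.1805) + (0.9466)(0.9836)(0.7071) = 0.7165.
θ_z = arccos(0.7165) = 44.23°.

44.2°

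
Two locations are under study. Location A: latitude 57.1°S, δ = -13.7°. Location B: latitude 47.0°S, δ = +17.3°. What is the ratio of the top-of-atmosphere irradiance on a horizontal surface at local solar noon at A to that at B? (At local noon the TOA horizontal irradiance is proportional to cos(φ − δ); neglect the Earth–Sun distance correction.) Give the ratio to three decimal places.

1.675

A: cos θ_z = cos(-57.1° − (-13.7°)) = 0.7266.
B: cos θ_z = cos(-47.0° − (17.3°)) = 0.4337.
Ratio A/B = 0.7266 / 0.4337 = 1.6754.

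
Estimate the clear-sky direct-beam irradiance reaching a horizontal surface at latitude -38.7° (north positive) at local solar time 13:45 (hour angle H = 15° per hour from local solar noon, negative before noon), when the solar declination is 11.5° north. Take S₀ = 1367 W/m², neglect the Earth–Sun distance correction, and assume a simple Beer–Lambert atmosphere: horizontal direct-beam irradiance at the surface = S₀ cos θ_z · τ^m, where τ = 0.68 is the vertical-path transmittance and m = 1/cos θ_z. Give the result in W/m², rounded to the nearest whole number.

386 W/m²

Hour angle H = 15° × (13.75 − 12) = 26.25°.
With φ = -38.7°, δ = 11.5°, H = 26.25°: sin φ sin δ = -0.1247, cos φ cos δ cos H = 0.6859, so cos θ_z = 0.5612.
Air mass m = 1/cos θ_z = 1/0.5612 = 1.782; τ^m = 0.68^1.782 = 0.5030.
Surface direct beam = 1367 × 0.5612 × 0.5030 = 385.88 W/m².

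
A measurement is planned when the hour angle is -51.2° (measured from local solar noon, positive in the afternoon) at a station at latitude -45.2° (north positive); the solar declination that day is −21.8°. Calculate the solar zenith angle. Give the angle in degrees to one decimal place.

47.7°

With φ = -45.2°, δ = -21.8°, H = -51.20°: sin φ sin δ = 0.2635, cos φ cos δ cos H = 0.4100, so cos θ_z = 0.6735.
θ_z = arccos(0.6735) = 47.66°.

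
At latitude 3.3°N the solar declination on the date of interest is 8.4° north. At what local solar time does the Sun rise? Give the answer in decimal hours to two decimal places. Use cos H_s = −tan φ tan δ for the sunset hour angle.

5.97 h

−tan φ tan δ = −(0.0577)(0.1477) = -0.0085; H_s = arccos(-0.0085) = 90.49°.
Sunrise is at 12 − H_s/15 = 12 − 6.033 = 5.967 h local solar time.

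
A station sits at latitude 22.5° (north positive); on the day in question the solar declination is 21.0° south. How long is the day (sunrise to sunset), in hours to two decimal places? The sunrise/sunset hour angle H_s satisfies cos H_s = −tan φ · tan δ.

−tan φ tan δ = −(0.4142)(-0.3839) = 0.1590; H_s = arccos(0.1590) = 80.85°.
Day length = 2 H_s / 15° h⁻¹ = 161.70° / 15 = 10.780 h.

10.78 hours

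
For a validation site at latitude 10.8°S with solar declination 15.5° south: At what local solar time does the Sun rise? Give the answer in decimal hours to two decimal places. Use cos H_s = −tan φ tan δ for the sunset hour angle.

5.80 h

The sunset hour angle satisfies cos H_s = −tan φ tan δ = -0.0529, giving H_s = 93.03°.
Sunrise is at 12 − H_s/15 = 12 − 6.202 = 5.798 h local solar time.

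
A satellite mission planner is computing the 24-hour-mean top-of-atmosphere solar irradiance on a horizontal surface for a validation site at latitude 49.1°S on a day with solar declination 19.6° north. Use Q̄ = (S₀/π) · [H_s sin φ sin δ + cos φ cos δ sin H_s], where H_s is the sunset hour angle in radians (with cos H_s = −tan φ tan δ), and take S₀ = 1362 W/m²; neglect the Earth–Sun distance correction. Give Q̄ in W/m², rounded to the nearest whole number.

118 W/m²

cos H_s = −tan(-49.1°) · tan(19.6°) = 0.4111, so H_s = arccos(0.4111) = 65.73°. In radians, H_s = 1.1472.
H_s sin φ sin δ = 1.1472 × -0.7559 × 0.3355 = -0.2909.
cos φ cos δ sin H_s = 0.6547 × 0.9421 × 0.9116 = 0.5623.
Q̄ = (1362/π) × (-0.2909 + 0.5623) = 433.54 × 0.2714 = 117.66 W/m².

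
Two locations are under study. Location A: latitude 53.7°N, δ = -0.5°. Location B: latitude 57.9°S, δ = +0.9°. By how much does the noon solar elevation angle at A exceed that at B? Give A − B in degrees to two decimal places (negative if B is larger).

A: 90° − |53.7 − (-0.5)| = 35.80°.
B: 90° − |-57.9 − (0.9)| = 31.20°.
A − B = 35.80 − 31.20 = 4.60°.

+4.60°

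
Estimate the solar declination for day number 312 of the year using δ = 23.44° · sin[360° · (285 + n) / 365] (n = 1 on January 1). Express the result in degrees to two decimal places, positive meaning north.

-17.64°

360 × (285 + 312) / 365 = 588.822°; sin(588.822°) = -0.7527.
δ = 23.44 × -0.7527 = -17.643° ≈ -17.64°.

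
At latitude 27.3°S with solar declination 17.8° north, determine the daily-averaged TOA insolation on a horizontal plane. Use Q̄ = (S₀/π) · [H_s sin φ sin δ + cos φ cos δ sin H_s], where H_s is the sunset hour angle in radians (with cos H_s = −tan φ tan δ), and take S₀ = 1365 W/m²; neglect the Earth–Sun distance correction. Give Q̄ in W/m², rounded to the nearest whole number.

−tan φ tan δ = −(-0.5161)(0.3211) = 0.1657; H_s = arccos(0.1657) = 80.46°. In radians, H_s = 1.4043.
H_s sin φ sin δ = 1.4043 × -0.4586 × 0.3057 = -0.1969.
cos φ cos δ sin H_s = 0.8886 × 0.9521 × 0.9862 = 0.8344.
Q̄ = (1365/π) × (-0.1969 + 0.8344) = 434.49 × 0.6375 = 276.99 W/m².

277 W/m²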